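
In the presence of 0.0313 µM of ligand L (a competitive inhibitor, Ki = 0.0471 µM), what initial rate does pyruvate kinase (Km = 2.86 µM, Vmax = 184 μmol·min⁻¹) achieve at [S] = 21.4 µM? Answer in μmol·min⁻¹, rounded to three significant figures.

With α = 1 + [I]/Ki = 1 + 0.0313/0.0471 = 1.665, the competitive rate law is v = Vmax[S] / (αKm + [S]).
v = 184×21.4 / (1.665×2.86 + 21.4) = 3938/26.16 = 151 μmol·min⁻¹.

151 μmol·min⁻¹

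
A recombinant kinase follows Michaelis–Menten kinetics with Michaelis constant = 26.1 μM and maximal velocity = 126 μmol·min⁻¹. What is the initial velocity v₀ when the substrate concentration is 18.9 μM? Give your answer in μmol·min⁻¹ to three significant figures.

52.9 μmol·min⁻¹

v = Vmax·[S]/(Km + [S]) = 126 × 18.9 / (26.1 + 18.9)
  = 2381 / 45.00 = 52.9 μmol·min⁻¹.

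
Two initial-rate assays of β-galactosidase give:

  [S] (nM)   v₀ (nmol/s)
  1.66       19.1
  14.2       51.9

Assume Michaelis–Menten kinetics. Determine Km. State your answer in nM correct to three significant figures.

In reciprocal form, 1/v = (Km/Vmax)·(1/[S]) + 1/Vmax. The two points give (1/[S], 1/v) = (0.6024, 0.05236) and (0.07042, 0.01927).
Slope = (0.05236 − 0.01927)/(0.6024 − 0.07042) = 0.06220; intercept = 0.05236 − 0.06220×0.6024 = 0.01489.
Vmax = 1/intercept = 67.2 nmol/s; Km = slope × Vmax = 0.06220 × 67.2 = 4.18 nM.

4.18 nM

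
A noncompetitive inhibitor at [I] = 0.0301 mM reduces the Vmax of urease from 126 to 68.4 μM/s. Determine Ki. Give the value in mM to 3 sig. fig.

0.0357 mM

Noncompetitive: Vmax,app = Vmax/α with α = 1 + [I]/Ki.
α = Vmax/Vmax,app = 126/68.4 = 1.842.
Since α = 1 + [I]/Ki, [I]/Ki = 1.842 − 1 = 0.8421 and Ki = 0.0301/0.8421 = 0.0357 mM.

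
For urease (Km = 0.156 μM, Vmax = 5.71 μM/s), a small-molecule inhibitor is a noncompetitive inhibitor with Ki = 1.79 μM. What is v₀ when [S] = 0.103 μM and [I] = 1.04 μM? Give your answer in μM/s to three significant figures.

1.44 μM/s

With α = 1 + [I]/Ki = 1 + 1.04/1.79 = 1.581, the noncompetitive rate law is v = (Vmax/α)·[S] / (Km + [S]).
v = (5.71/1.581)×0.103 / (0.156 + 0.103) = 0.3720/0.2590 = 1.44 μM/s.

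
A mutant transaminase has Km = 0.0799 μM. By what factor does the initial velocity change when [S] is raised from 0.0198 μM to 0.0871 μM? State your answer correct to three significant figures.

The fractional saturations are [S]/(Km+[S]) = 0.0198/0.09970 = 0.1986 and 0.0871/0.1670 = 0.5216.
v₂/v₁ is just their ratio: 0.5216/0.1986 = 2.63.

2.63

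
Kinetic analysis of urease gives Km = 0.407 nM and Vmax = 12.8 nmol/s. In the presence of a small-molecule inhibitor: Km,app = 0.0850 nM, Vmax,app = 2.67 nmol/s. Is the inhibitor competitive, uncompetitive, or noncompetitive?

Both Km and Vmax decrease by the same factor (~4.79-fold) — characteristic of uncompetitive inhibition.

uncompetitive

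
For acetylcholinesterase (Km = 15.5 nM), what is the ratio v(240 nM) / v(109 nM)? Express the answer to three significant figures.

1.07

The fractional saturations are [S]/(Km+[S]) = 109/124.5 = 0.8755 and 240/255.5 = 0.9393.
v₂/v₁ is just their ratio: 0.9393/0.8755 = 1.07.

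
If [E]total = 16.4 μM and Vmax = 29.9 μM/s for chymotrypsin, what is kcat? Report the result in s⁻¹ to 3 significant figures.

1.82 s⁻¹

kcat = Vmax/[E]total = 29.9 μM/s / 16.4 μM = 1.82 s⁻¹.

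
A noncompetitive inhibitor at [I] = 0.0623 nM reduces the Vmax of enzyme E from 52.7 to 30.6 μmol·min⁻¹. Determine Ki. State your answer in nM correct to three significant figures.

Noncompetitive: Vmax,app = Vmax/α with α = 1 + [I]/Ki.
α = Vmax/Vmax,app = 52.7/30.6 = 1.722.
Ki = [I]/(α − 1) = 0.0623/0.7222 = 0.0863 nM.

0.0863 nM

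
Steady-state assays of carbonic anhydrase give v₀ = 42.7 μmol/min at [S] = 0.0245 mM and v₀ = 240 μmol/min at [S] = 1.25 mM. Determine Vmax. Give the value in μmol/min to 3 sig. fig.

From v = Vmax[S]/(Km+[S]), each point gives Vmax = v(Km+[S])/[S].
Equating: 42.7(Km+0.0245)/0.0245 = 240(Km+1.25)/1.25.
1743·Km + 42.7 = 192.0·Km + 240, so (1743 − 192.0)·Km = 240 − 42.7.
Km = 197.3/1551 = 0.127 mM; then Vmax = 42.7(0.127+0.0245)/0.0245 = 264 μmol/min.

264 μmol/min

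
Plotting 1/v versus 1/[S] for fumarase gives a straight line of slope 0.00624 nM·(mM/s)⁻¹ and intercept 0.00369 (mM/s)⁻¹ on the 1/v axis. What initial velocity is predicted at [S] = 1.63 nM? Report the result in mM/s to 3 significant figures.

133 mM/s

The y-intercept is 1/Vmax, so Vmax = 1/0.00369 = 271 mM/s.
The slope is Km/Vmax, so Km = 0.00624 × 271 = 1.69 nM.
Then v = 271 × 1.63/(1.69 + 1.63) = 133 mM/s.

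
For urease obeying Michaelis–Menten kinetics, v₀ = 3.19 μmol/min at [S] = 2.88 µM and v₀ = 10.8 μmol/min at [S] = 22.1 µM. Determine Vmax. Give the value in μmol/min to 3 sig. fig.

In reciprocal form, 1/v = (Km/Vmax)·(1/[S]) + 1/Vmax. The two points give (1/[S], 1/v) = (0.3472, 0.3135) and (0.04525, 0.09259).
Slope = (0.3135 − 0.09259)/(0.3472 − 0.04525) = 0.7315; intercept = 0.3135 − 0.7315×0.3472 = 0.05949.
Vmax = 1/intercept = 16.8 μmol/min; Km = slope × Vmax = 0.7315 × 16.8 = 12.3 µM.

16.8 μmol/min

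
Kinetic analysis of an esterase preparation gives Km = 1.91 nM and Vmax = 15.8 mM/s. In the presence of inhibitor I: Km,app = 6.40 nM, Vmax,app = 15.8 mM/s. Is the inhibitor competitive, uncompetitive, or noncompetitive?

competitive

Km increases (1.91 → 6.40 nM) while Vmax is unchanged — the hallmark of competitive inhibition.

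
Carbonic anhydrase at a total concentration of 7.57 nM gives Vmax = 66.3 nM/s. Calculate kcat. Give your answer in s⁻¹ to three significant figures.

kcat = Vmax/[E]total = 66.3 nM/s / 7.57 nM = 8.76 s⁻¹.

8.76 s⁻¹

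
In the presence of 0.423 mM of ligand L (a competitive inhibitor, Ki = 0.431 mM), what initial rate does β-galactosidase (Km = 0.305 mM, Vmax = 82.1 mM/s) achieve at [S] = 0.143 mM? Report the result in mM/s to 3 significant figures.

15.7 mM/s

With α = 1 + [I]/Ki = 1 + 0.423/0.431 = 1.981, the competitive rate law is v = Vmax[S] / (αKm + [S]).
v = 82.1×0.143 / (1.981×0.305 + 0.143) = 11.74/0.7473 = 15.7 mM/s.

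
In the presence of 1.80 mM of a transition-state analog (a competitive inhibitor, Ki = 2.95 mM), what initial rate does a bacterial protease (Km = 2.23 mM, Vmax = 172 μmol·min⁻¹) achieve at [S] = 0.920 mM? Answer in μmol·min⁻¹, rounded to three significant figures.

35.1 μmol·min⁻¹

α = 1 + [I]/Ki = 1 + 1.80/2.95 = 1.610.
For a competitive inhibitor, Vmax is unchanged and the apparent Km becomes α·Km: Km,app = 3.59 mM, Vmax,app = 172 μmol·min⁻¹.
v = Vmax,app·[S]/(Km,app + [S]) = 172 × 0.920/(3.59 + 0.920) = 35.1 μmol·min⁻¹.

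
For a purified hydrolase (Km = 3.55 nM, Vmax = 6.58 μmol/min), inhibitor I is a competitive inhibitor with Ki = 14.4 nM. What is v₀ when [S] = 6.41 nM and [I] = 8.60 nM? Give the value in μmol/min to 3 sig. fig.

With α = 1 + [I]/Ki = 1 + 8.60/14.4 = 1.597, the competitive rate law is v = Vmax[S] / (αKm + [S]).
v = 6.58×6.41 / (1.597×3.55 + 6.41) = 42.18/12.08 = 3.49 μmol/min.

3.49 μmol/min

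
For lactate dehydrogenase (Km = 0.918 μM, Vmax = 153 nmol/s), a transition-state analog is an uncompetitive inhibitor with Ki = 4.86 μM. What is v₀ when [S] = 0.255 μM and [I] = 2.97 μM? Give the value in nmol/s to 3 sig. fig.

α = 1 + [I]/Ki = 1 + 2.97/4.86 = 1.611.
For an uncompetitive inhibitor, both parameters are divided by α, giving Vmax/α and Km/α: Km,app = 0.570 μM, Vmax,app = 95.0 nmol/s.
v = Vmax,app·[S]/(Km,app + [S]) = 95.0 × 0.255/(0.570 + 0.255) = 29.4 nmol/s.

29.4 nmol/s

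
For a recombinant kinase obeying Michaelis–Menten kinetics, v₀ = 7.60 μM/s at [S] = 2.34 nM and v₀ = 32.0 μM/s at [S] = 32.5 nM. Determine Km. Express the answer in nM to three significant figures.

In reciprocal form, 1/v = (Km/Vmax)·(1/[S]) + 1/Vmax. The two points give (1/[S], 1/v) = (0.4274, 0.1316) and (0.03077, 0.03125).
Slope = (0.1316 − 0.03125)/(0.4274 − 0.03077) = 0.2530; intercept = 0.1316 − 0.2530×0.4274 = 0.02347.
Vmax = 1/intercept = 42.6 μM/s; Km = slope × Vmax = 0.2530 × 42.6 = 10.8 nM.

10.8 nM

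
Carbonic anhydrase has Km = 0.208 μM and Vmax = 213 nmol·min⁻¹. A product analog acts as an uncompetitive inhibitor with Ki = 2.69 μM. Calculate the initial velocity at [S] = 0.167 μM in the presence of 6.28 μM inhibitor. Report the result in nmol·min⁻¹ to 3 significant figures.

46.5 nmol·min⁻¹

α = 1 + [I]/Ki = 1 + 6.28/2.69 = 3.335.
For an uncompetitive inhibitor, both parameters are divided by α, giving Vmax/α and Km/α: Km,app = 0.0624 μM, Vmax,app = 63.9 nmol·min⁻¹.
v = Vmax,app·[S]/(Km,app + [S]) = 63.9 × 0.167/(0.0624 + 0.167) = 46.5 nmol·min⁻¹.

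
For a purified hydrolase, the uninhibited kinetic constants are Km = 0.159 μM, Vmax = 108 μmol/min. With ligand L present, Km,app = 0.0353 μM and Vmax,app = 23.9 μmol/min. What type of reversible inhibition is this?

Both Km and Vmax decrease by the same factor (~4.51-fold) — characteristic of uncompetitive inhibition.

uncompetitive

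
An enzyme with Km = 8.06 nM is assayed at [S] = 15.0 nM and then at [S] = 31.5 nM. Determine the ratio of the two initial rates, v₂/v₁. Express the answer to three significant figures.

1.22

Since Vmax cancels, v₂/v₁ = [S]₂(Km+[S]₁) / [S]₁(Km+[S]₂).
= 31.5×(8.06+15.0) / (15.0×(8.06+31.5)) = 726.4/593.4 = 1.22.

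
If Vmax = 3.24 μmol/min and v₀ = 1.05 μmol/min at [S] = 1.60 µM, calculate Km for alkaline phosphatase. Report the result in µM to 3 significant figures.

v/Vmax = 1.05/3.24 = 0.3241 = [S]/(Km+[S]).
So Km + [S] = [S]/0.3241 = 4.937 µM, giving Km = 4.937 − 1.60 = 3.34 µM.

3.34 µM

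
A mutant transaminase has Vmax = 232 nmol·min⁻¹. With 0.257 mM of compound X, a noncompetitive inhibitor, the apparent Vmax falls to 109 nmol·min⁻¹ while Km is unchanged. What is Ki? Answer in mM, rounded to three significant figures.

0.228 mM

Noncompetitive: Vmax,app = Vmax/α with α = 1 + [I]/Ki.
α = Vmax/Vmax,app = 232/109 = 2.128.
Ki = [I]/(α − 1) = 0.257/1.128 = 0.228 mM.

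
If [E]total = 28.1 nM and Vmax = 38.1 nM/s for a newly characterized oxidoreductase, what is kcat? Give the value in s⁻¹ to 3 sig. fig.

kcat = Vmax/[E]total = 38.1 nM/s / 28.1 nM = 1.36 s⁻¹.

1.36 s⁻¹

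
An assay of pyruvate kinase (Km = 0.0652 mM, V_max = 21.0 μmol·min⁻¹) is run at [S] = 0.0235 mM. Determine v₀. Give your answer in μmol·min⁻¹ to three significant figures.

v = Vmax·[S]/(Km + [S]) = 21.0 × 0.0235 / (0.0652 + 0.0235)
  = 0.4935 / 0.08870 = 5.56 μmol·min⁻¹.

5.56 μmol·min⁻¹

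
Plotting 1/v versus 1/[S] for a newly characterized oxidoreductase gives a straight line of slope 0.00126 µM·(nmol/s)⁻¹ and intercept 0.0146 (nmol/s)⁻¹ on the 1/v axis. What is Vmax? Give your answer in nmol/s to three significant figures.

The y-intercept of a Lineweaver–Burk plot equals 1/Vmax, so Vmax = 1/0.0146 = 68.5 nmol/s.

68.5 nmol/s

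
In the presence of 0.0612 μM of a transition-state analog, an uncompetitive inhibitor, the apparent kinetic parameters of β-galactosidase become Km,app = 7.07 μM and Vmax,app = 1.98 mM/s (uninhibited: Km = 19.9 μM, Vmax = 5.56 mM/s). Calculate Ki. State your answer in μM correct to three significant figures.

Uncompetitive: Vmax,app = Vmax/α (and Km,app = Km/α) with α = 1 + [I]/Ki.
α = Vmax/Vmax,app = 5.56/1.98 = 2.808.
Since α = 1 + [I]/Ki, [I]/Ki = 2.808 − 1 = 1.808 and Ki = 0.0612/1.808 = 0.0338 μM.

0.0338 μM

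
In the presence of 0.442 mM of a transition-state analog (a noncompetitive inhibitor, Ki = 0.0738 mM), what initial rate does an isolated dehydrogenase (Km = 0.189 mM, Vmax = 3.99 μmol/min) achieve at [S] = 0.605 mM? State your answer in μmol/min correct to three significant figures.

With α = 1 + [I]/Ki = 1 + 0.442/0.0738 = 6.989, the noncompetitive rate law is v = (Vmax/α)·[S] / (Km + [S]).
v = (3.99/6.989)×0.605 / (0.189 + 0.605) = 0.3454/0.7940 = 0.435 μmol/min.

0.435 μmol/min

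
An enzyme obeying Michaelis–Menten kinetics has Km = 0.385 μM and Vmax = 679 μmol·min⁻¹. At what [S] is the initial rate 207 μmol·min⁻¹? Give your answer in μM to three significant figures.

Rearranging v = Vmax[S]/(Km+[S]) gives [S] = Km·v/(Vmax − v).
[S] = 0.385 × 207 / (679 − 207) = 79.70/472.0 = 0.169 μM.

0.169 μM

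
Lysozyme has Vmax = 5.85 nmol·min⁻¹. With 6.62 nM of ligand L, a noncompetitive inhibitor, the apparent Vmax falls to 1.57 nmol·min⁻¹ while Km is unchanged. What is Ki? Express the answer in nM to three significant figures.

2.43 nM

Noncompetitive: Vmax,app = Vmax/α with α = 1 + [I]/Ki.
α = Vmax/Vmax,app = 5.85/1.57 = 3.726.
Since α = 1 + [I]/Ki, [I]/Ki = 3.726 − 1 = 2.726 and Ki = 6.62/2.726 = 2.43 nM.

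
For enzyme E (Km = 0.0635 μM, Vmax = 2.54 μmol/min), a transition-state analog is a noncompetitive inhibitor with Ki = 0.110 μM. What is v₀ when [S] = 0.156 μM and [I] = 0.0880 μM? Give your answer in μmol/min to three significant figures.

α = 1 + [I]/Ki = 1 + 0.0880/0.110 = 1.800.
For a noncompetitive inhibitor, Vmax is reduced to Vmax/α while Km is unchanged: Km,app = 0.0635 μM, Vmax,app = 1.41 μmol/min.
v = Vmax,app·[S]/(Km,app + [S]) = 1.41 × 0.156/(0.0635 + 0.156) = 1.00 μmol/min.

1.00 μmol/min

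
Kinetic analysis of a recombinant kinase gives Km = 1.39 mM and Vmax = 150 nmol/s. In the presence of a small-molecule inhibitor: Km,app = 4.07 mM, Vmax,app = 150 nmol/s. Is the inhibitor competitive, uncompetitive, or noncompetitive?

Km increases (1.39 → 4.07 mM) while Vmax is unchanged — the hallmark of competitive inhibition.

competitive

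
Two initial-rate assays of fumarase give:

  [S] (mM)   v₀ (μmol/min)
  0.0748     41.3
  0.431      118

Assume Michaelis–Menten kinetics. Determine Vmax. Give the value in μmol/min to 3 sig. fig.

In reciprocal form, 1/v = (Km/Vmax)·(1/[S]) + 1/Vmax. The two points give (1/[S], 1/v) = (13.37, 0.02421) and (2.320, 0.008475).
Slope = (0.02421 − 0.008475)/(13.37 − 2.320) = 0.001424; intercept = 0.02421 − 0.001424×13.37 = 0.005170.
Vmax = 1/intercept = 193 μmol/min; Km = slope × Vmax = 0.001424 × 193 = 0.276 mM.

193 μmol/min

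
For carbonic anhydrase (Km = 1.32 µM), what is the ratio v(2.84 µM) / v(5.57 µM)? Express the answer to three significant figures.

0.844

Since Vmax cancels, v₂/v₁ = [S]₂(Km+[S]₁) / [S]₁(Km+[S]₂).
= 2.84×(1.32+5.57) / (5.57×(1.32+2.84)) = 19.57/23.17 = 0.844.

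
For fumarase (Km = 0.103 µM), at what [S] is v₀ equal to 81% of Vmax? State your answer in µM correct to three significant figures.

v/Vmax = [S]/(Km+[S]) = 0.81, so [S] = Km·0.81/(1 − 0.81) = 0.103 × 4.263.
[S] = 0.439 µM.

0.439 µM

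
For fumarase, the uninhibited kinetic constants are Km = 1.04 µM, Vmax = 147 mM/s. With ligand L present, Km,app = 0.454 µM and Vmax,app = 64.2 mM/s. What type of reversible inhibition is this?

Both Km and Vmax decrease by the same factor (~2.29-fold) — characteristic of uncompetitive inhibition.

uncompetitive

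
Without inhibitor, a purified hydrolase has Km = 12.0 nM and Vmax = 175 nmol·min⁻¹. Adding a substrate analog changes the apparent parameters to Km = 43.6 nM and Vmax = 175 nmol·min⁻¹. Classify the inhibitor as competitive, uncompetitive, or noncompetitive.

Km increases (12.0 → 43.6 nM) while Vmax is unchanged — the hallmark of competitive inhibition.

competitive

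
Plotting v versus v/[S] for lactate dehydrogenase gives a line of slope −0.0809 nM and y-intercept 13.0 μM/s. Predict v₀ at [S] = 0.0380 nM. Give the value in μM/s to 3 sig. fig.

In the Eadie–Hofstee form v = Vmax − Km·(v/[S]), the slope is −Km and the intercept is Vmax, so Km = 0.0809 nM and Vmax = 13.0 μM/s.
v = 13.0 × 0.0380/(0.0809 + 0.0380) = 4.15 μM/s.

4.15 μM/s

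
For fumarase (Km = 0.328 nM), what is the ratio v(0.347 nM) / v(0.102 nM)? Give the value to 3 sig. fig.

2.17

The fractional saturations are [S]/(Km+[S]) = 0.102/0.4300 = 0.2372 and 0.347/0.6750 = 0.5141.
v₂/v₁ is just their ratio: 0.5141/0.2372 = 2.17.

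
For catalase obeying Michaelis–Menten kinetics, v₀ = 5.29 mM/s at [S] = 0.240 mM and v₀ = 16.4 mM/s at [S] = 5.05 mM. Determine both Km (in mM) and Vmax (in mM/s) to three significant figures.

Km = 0.591 mM; Vmax = 18.3 mM/s

In reciprocal form, 1/v = (Km/Vmax)·(1/[S]) + 1/Vmax. The two points give (1/[S], 1/v) = (4.167, 0.1890) and (0.1980, 0.06098).
Slope = (0.1890 − 0.06098)/(4.167 − 0.1980) = 0.03227; intercept = 0.1890 − 0.03227×4.167 = 0.05459.
Vmax = 1/intercept = 18.3 mM/s; Km = slope × Vmax = 0.03227 × 18.3 = 0.591 mM.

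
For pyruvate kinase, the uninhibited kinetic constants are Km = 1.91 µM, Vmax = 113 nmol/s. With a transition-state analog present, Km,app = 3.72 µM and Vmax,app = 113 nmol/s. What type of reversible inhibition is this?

Km increases (1.91 → 3.72 µM) while Vmax is unchanged — the hallmark of competitive inhibition.

competitive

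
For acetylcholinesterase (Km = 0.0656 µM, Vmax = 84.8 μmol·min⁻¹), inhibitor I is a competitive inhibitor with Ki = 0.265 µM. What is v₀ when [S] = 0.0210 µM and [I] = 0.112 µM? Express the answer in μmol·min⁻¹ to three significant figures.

15.6 μmol·min⁻¹

With α = 1 + [I]/Ki = 1 + 0.112/0.265 = 1.423, the competitive rate law is v = Vmax[S] / (αKm + [S]).
v = 84.8×0.0210 / (1.423×0.0656 + 0.0210) = 1.781/0.1143 = 15.6 μmol·min⁻¹.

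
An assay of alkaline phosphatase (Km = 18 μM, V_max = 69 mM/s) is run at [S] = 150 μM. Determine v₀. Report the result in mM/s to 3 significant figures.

61.6 mM/s

v = Vmax·[S]/(Km + [S]) = 69 × 150 / (18 + 150)
  = 10350 / 168.0 = 61.6 mM/s.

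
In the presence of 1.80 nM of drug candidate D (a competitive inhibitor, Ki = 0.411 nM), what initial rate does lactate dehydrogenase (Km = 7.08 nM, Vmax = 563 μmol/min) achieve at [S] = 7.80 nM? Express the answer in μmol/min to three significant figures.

α = 1 + [I]/Ki = 1 + 1.80/0.411 = 5.380.
For a competitive inhibitor, Vmax is unchanged and the apparent Km becomes α·Km: Km,app = 38.1 nM, Vmax,app = 563 μmol/min.
v = Vmax,app·[S]/(Km,app + [S]) = 563 × 7.80/(38.1 + 7.80) = 95.7 μmol/min.

95.7 μmol/min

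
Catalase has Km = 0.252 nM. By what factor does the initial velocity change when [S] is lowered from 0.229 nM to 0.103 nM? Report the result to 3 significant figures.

The fractional saturations are [S]/(Km+[S]) = 0.229/0.4810 = 0.4761 and 0.103/0.3550 = 0.2901.
v₂/v₁ is just their ratio: 0.2901/0.4761 = 0.609.

0.609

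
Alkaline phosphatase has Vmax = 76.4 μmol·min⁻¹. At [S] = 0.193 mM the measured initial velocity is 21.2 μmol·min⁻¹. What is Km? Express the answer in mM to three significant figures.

From v = Vmax[S]/(Km+[S]), Km = [S](Vmax − v)/v.
Km = 0.193 × (76.4 − 21.2) / 21.2 = 10.65/21.2 = 0.503 mM.

0.503 mM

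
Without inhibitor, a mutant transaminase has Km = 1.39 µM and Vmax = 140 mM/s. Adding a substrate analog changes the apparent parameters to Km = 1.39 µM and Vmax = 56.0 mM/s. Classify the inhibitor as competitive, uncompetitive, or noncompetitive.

Vmax decreases (140 → 56.0 mM/s) while Km is unchanged — pure noncompetitive inhibition.

noncompetitive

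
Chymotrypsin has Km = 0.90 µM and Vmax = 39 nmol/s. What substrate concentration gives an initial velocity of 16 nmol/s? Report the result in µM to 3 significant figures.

0.626 µM

Rearranging v = Vmax[S]/(Km+[S]) gives [S] = Km·v/(Vmax − v).
[S] = 0.90 × 16 / (39 − 16) = 14.40/23.00 = 0.626 µM.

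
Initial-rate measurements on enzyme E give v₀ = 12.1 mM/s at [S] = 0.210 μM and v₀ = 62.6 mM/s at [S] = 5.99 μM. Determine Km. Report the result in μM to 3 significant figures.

From v = Vmax[S]/(Km+[S]), each point gives Vmax = v(Km+[S])/[S].
Equating: 12.1(Km+0.210)/0.210 = 62.6(Km+5.99)/5.99.
57.62·Km + 12.1 = 10.45·Km + 62.6, so (57.62 − 10.45)·Km = 62.6 − 12.1.
Km = 50.50/47.17 = 1.07 μM; then Vmax = 12.1(1.07+0.210)/0.210 = 73.8 mM/s.

1.07 μM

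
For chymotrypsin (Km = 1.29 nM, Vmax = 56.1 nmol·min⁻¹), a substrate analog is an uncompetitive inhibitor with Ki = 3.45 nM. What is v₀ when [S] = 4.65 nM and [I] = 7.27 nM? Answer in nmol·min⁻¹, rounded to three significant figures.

16.6 nmol·min⁻¹

With α = 1 + [I]/Ki = 1 + 7.27/3.45 = 3.107, the uncompetitive rate law is v = (Vmax/α)·[S] / (Km/α + [S]).
v = (56.1/3.107)×4.65 / (1.29/3.107 + 4.65) = 83.95/5.065 = 16.6 nmol·min⁻¹.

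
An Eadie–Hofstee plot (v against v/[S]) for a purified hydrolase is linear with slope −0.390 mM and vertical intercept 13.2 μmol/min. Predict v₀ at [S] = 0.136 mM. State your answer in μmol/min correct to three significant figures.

In the Eadie–Hofstee form v = Vmax − Km·(v/[S]), the slope is −Km and the intercept is Vmax, so Km = 0.390 mM and Vmax = 13.2 μmol/min.
v = 13.2 × 0.136/(0.390 + 0.136) = 3.41 μmol/min.

3.41 μmol/min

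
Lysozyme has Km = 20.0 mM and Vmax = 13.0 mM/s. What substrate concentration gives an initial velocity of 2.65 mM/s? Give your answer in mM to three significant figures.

5.12 mM

The required fractional saturation is v/Vmax = 2.65/13.0 = 0.2038.
Then [S]/(Km+[S]) = 0.2038 ⇒ [S] = 20.0 × 0.2038/(1 − 0.2038) = 5.12 mM.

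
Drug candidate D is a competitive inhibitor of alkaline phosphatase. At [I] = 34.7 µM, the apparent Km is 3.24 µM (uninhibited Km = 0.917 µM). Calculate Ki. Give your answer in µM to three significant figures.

Competitive: Km,app = α·Km with α = 1 + [I]/Ki.
α = Km,app/Km = 3.24/0.917 = 3.533.
Ki = [I]/(α − 1) = 34.7/2.533 = 13.7 µM.

13.7 µM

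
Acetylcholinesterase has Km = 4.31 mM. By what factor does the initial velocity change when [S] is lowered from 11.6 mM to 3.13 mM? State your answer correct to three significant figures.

Since Vmax cancels, v₂/v₁ = [S]₂(Km+[S]₁) / [S]₁(Km+[S]₂).
= 3.13×(4.31+11.6) / (11.6×(4.31+3.13)) = 49.80/86.30 = 0.577.

0.577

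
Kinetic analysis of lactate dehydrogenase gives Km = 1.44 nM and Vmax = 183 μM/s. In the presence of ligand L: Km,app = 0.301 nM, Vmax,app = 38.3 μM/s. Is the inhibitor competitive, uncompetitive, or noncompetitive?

Both Km and Vmax decrease by the same factor (~4.78-fold) — characteristic of uncompetitive inhibition.

uncompetitive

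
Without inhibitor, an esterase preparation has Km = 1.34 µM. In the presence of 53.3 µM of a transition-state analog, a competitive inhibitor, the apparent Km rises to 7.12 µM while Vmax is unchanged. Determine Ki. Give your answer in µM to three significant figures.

12.4 µM

Competitive: Km,app = α·Km with α = 1 + [I]/Ki.
α = Km,app/Km = 7.12/1.34 = 5.313.
Since α = 1 + [I]/Ki, [I]/Ki = 5.313 − 1 = 4.313 and Ki = 53.3/4.313 = 12.4 µM.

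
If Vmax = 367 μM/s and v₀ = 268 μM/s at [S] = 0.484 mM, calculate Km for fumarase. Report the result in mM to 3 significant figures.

From v = Vmax[S]/(Km+[S]), Km = [S](Vmax − v)/v.
Km = 0.484 × (367 − 268) / 268 = 47.92/268 = 0.179 mM.

0.179 mM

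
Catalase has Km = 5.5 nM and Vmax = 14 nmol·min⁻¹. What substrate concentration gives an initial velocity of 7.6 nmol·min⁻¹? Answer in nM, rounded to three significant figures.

6.53 nM

The required fractional saturation is v/Vmax = 7.6/14 = 0.5429.
Then [S]/(Km+[S]) = 0.5429 ⇒ [S] = 5.5 × 0.5429/(1 − 0.5429) = 6.53 nM.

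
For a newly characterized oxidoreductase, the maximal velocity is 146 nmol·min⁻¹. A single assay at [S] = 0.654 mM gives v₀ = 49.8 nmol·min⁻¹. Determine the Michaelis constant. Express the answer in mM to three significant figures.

1.26 mM

v/Vmax = 49.8/146 = 0.3411 = [S]/(Km+[S]).
So Km + [S] = [S]/0.3411 = 1.917 mM, giving Km = 1.917 − 0.654 = 1.26 mM.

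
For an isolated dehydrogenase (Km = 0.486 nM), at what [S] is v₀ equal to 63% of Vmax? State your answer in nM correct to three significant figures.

v/Vmax = [S]/(Km+[S]) = 0.63, so [S] = Km·0.63/(1 − 0.63) = 0.486 × 1.703.
[S] = 0.828 nM.

0.828 nM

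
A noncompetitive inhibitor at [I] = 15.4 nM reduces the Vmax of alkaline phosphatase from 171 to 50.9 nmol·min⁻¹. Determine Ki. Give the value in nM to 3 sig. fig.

Noncompetitive: Vmax,app = Vmax/α with α = 1 + [I]/Ki.
α = Vmax/Vmax,app = 171/50.9 = 3.360.
Ki = [I]/(α − 1) = 15.4/2.360 = 6.53 nM.

6.53 nM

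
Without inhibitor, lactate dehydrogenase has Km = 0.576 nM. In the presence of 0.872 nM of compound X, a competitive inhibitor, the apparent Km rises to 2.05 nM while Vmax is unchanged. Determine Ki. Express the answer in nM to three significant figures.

0.341 nM

Competitive: Km,app = α·Km with α = 1 + [I]/Ki.
α = Km,app/Km = 2.05/0.576 = 3.559.
Ki = [I]/(α − 1) = 0.872/2.559 = 0.341 nM.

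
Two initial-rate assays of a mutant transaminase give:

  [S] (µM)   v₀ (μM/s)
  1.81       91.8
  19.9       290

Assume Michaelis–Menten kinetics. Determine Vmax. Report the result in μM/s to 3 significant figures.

370 μM/s

From v = Vmax[S]/(Km+[S]), each point gives Vmax = v(Km+[S])/[S].
Equating: 91.8(Km+1.81)/1.81 = 290(Km+19.9)/19.9.
50.72·Km + 91.8 = 14.57·Km + 290, so (50.72 − 14.57)·Km = 290 − 91.8.
Km = 198.2/36.15 = 5.48 µM; then Vmax = 91.8(5.48+1.81)/1.81 = 370 μM/s.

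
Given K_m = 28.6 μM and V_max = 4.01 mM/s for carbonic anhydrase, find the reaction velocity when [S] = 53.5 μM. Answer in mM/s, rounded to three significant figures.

v = Vmax·[S]/(Km + [S]) = 4.01 × 53.5 / (28.6 + 53.5)
  = 214.5 / 82.10 = 2.61 mM/s.

2.61 mM/s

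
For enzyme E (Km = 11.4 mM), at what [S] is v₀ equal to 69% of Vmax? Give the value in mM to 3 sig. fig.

v/Vmax = [S]/(Km+[S]) = 0.69, so [S] = Km·0.69/(1 − 0.69) = 11.4 × 2.226.
[S] = 25.4 mM.

25.4 mM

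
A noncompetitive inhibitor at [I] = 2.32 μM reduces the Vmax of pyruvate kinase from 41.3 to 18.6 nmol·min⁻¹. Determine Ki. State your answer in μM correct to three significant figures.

1.90 μM

Noncompetitive: Vmax,app = Vmax/α with α = 1 + [I]/Ki.
α = Vmax/Vmax,app = 41.3/18.6 = 2.220.
Since α = 1 + [I]/Ki, [I]/Ki = 2.220 − 1 = 1.220 and Ki = 2.32/1.220 = 1.90 μM.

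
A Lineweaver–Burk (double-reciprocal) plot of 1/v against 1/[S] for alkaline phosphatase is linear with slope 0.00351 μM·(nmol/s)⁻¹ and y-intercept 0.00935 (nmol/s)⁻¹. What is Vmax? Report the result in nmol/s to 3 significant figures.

The y-intercept of a Lineweaver–Burk plot equals 1/Vmax, so Vmax = 1/0.00935 = 107 nmol/s.

107 nmol/s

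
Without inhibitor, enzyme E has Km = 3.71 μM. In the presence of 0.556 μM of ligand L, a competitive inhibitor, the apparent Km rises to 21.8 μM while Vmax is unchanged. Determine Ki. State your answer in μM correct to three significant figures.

0.114 μM

Competitive: Km,app = α·Km with α = 1 + [I]/Ki.
α = Km,app/Km = 21.8/3.71 = 5.876.
Since α = 1 + [I]/Ki, [I]/Ki = 5.876 − 1 = 4.876 and Ki = 0.556/4.876 = 0.114 μM.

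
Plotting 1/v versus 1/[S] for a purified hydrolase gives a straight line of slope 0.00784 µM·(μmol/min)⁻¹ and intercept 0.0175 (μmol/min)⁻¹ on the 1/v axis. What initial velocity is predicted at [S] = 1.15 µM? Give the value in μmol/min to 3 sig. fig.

The y-intercept is 1/Vmax, so Vmax = 1/0.0175 = 57.1 μmol/min.
The slope is Km/Vmax, so Km = 0.00784 × 57.1 = 0.448 µM.
Then v = 57.1 × 1.15/(0.448 + 1.15) = 41.1 μmol/min.

41.1 μmol/min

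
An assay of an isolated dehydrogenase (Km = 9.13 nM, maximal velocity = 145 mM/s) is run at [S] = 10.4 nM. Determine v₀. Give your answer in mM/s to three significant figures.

77.2 mM/s

[S]/(Km+[S]) = 10.4/19.53 = 0.5325, the fractional saturation.
v = 0.5325 × Vmax = 0.5325 × 145 = 77.2 mM/s.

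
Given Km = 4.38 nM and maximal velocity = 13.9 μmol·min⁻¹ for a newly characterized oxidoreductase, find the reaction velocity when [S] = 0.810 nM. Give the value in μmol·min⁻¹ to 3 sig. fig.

v = Vmax·[S]/(Km + [S]) = 13.9 × 0.810 / (4.38 + 0.810)
  = 11.26 / 5.190 = 2.17 μmol·min⁻¹.

2.17 μmol·min⁻¹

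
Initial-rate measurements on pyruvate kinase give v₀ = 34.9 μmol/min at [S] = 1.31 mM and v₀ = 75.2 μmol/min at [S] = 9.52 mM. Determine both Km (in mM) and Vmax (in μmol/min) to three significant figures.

Km = 2.15 mM; Vmax = 92.2 μmol/min

In reciprocal form, 1/v = (Km/Vmax)·(1/[S]) + 1/Vmax. The two points give (1/[S], 1/v) = (0.7634, 0.02865) and (0.1050, 0.01330).
Slope = (0.02865 − 0.01330)/(0.7634 − 0.1050) = 0.02333; intercept = 0.02865 − 0.02333×0.7634 = 0.01085.
Vmax = 1/intercept = 92.2 μmol/min; Km = slope × Vmax = 0.02333 × 92.2 = 2.15 mM.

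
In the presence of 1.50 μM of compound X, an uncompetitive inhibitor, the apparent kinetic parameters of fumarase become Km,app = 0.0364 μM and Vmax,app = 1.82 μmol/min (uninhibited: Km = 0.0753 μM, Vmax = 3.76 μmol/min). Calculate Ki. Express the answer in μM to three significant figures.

Uncompetitive: Vmax,app = Vmax/α (and Km,app = Km/α) with α = 1 + [I]/Ki.
α = Vmax/Vmax,app = 3.76/1.82 = 2.066.
Since α = 1 + [I]/Ki, [I]/Ki = 2.066 − 1 = 1.066 and Ki = 1.50/1.066 = 1.41 μM.

1.41 μM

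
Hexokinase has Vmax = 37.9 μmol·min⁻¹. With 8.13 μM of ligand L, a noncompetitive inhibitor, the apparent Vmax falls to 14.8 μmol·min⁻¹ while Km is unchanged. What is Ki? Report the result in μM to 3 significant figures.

5.21 μM

Noncompetitive: Vmax,app = Vmax/α with α = 1 + [I]/Ki.
α = Vmax/Vmax,app = 37.9/14.8 = 2.561.
Since α = 1 + [I]/Ki, [I]/Ki = 2.561 − 1 = 1.561 and Ki = 8.13/1.561 = 5.21 μM.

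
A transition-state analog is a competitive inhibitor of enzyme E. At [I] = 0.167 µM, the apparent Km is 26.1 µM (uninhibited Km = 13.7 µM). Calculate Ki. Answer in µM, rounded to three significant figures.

0.185 µM

Competitive: Km,app = α·Km with α = 1 + [I]/Ki.
α = Km,app/Km = 26.1/13.7 = 1.905.
Since α = 1 + [I]/Ki, [I]/Ki = 1.905 − 1 = 0.9051 and Ki = 0.167/0.9051 = 0.185 µM.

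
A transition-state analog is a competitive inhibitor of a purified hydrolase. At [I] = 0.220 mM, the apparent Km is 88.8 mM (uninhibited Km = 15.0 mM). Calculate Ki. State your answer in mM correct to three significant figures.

Competitive: Km,app = α·Km with α = 1 + [I]/Ki.
α = Km,app/Km = 88.8/15.0 = 5.920.
Since α = 1 + [I]/Ki, [I]/Ki = 5.920 − 1 = 4.920 and Ki = 0.220/4.920 = 0.0447 mM.

0.0447 mM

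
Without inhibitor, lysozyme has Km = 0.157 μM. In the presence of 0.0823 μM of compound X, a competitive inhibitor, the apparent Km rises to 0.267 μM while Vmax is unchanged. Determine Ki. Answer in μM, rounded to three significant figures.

Competitive: Km,app = α·Km with α = 1 + [I]/Ki.
α = Km,app/Km = 0.267/0.157 = 1.701.
Since α = 1 + [I]/Ki, [I]/Ki = 1.701 − 1 = 0.7006 and Ki = 0.0823/0.7006 = 0.117 μM.

0.117 μM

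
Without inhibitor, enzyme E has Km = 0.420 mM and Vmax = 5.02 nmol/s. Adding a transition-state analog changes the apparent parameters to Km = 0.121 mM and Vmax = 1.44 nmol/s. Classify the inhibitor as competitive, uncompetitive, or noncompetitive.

uncompetitive

Both Km and Vmax decrease by the same factor (~3.48-fold) — characteristic of uncompetitive inhibition.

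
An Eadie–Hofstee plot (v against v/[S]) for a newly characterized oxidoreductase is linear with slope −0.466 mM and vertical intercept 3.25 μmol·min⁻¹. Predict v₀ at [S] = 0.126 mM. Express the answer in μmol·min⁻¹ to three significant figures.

0.692 μmol·min⁻¹

In the Eadie–Hofstee form v = Vmax − Km·(v/[S]), the slope is −Km and the intercept is Vmax, so Km = 0.466 mM and Vmax = 3.25 μmol·min⁻¹.
v = 3.25 × 0.126/(0.466 + 0.126) = 0.692 μmol·min⁻¹.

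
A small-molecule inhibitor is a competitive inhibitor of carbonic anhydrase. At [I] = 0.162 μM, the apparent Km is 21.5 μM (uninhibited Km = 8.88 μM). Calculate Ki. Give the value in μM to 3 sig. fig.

Competitive: Km,app = α·Km with α = 1 + [I]/Ki.
α = Km,app/Km = 21.5/8.88 = 2.421.
Since α = 1 + [I]/Ki, [I]/Ki = 2.421 − 1 = 1.421 and Ki = 0.162/1.421 = 0.114 μM.

0.114 μM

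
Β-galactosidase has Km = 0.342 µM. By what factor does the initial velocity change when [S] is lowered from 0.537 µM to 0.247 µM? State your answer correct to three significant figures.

0.686

The fractional saturations are [S]/(Km+[S]) = 0.537/0.8790 = 0.6109 and 0.247/0.5890 = 0.4194.
v₂/v₁ is just their ratio: 0.4194/0.6109 = 0.686.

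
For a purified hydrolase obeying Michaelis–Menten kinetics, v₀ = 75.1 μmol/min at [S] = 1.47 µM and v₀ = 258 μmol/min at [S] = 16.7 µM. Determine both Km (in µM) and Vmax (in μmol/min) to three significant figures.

Km = 5.13 µM; Vmax = 337 μmol/min

From v = Vmax[S]/(Km+[S]), each point gives Vmax = v(Km+[S])/[S].
Equating: 75.1(Km+1.47)/1.47 = 258(Km+16.7)/16.7.
51.09·Km + 75.1 = 15.45·Km + 258, so (51.09 − 15.45)·Km = 258 − 75.1.
Km = 182.9/35.64 = 5.13 µM; then Vmax = 75.1(5.13+1.47)/1.47 = 337 μmol/min.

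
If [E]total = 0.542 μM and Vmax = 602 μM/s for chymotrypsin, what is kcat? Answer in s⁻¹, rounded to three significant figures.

1110 s⁻¹

kcat = Vmax/[E]total = 602 μM/s / 0.542 μM = 1110 s⁻¹.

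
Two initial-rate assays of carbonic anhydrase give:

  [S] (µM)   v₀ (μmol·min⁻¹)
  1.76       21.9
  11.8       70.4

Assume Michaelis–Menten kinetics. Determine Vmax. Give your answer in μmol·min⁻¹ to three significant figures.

115 μmol·min⁻¹

From v = Vmax[S]/(Km+[S]), each point gives Vmax = v(Km+[S])/[S].
Equating: 21.9(Km+1.76)/1.76 = 70.4(Km+11.8)/11.8.
12.44·Km + 21.9 = 5.966·Km + 70.4, so (12.44 − 5.966)·Km = 70.4 − 21.9.
Km = 48.50/6.477 = 7.49 µM; then Vmax = 21.9(7.49+1.76)/1.76 = 115 μmol·min⁻¹.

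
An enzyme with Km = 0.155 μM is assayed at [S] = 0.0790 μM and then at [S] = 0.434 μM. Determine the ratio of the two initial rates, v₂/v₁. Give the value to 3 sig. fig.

Since Vmax cancels, v₂/v₁ = [S]₂(Km+[S]₁) / [S]₁(Km+[S]₂).
= 0.434×(0.155+0.0790) / (0.0790×(0.155+0.434)) = 0.1016/0.04653 = 2.18.

2.18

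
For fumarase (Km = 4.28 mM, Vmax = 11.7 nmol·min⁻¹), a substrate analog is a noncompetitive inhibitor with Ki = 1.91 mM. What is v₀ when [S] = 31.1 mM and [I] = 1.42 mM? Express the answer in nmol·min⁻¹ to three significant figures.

With α = 1 + [I]/Ki = 1 + 1.42/1.91 = 1.743, the noncompetitive rate law is v = (Vmax/α)·[S] / (Km + [S]).
v = (11.7/1.743)×31.1 / (4.28 + 31.1) = 208.7/35.38 = 5.90 nmol·min⁻¹.

5.90 nmol·min⁻¹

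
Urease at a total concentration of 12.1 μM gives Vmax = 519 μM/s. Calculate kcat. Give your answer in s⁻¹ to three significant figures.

kcat = Vmax/[E]total = 519 μM/s / 12.1 μM = 42.9 s⁻¹.

42.9 s⁻¹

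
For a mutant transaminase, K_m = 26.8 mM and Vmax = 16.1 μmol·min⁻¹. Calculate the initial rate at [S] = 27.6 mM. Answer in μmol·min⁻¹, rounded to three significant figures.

[S]/(Km+[S]) = 27.6/54.40 = 0.5074, the fractional saturation.
v = 0.5074 × Vmax = 0.5074 × 16.1 = 8.17 μmol·min⁻¹.

8.17 μmol·min⁻¹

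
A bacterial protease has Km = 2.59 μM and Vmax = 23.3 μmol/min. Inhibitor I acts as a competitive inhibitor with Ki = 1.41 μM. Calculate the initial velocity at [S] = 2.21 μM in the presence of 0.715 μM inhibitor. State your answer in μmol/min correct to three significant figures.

8.42 μmol/min

α = 1 + [I]/Ki = 1 + 0.715/1.41 = 1.507.
For a competitive inhibitor, Vmax is unchanged and the apparent Km becomes α·Km: Km,app = 3.90 μM, Vmax,app = 23.3 μmol/min.
v = Vmax,app·[S]/(Km,app + [S]) = 23.3 × 2.21/(3.90 + 2.21) = 8.42 μmol/min.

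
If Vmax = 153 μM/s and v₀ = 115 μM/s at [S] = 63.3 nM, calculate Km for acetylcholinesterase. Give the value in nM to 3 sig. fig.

v/Vmax = 115/153 = 0.7516 = [S]/(Km+[S]).
So Km + [S] = [S]/0.7516 = 84.22 nM, giving Km = 84.22 − 63.3 = 20.9 nM.

20.9 nM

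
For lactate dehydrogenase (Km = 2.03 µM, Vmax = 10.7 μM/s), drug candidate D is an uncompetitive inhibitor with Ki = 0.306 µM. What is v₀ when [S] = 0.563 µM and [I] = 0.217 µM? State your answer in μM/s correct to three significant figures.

α = 1 + [I]/Ki = 1 + 0.217/0.306 = 1.709.
For an uncompetitive inhibitor, both parameters are divided by α, giving Vmax/α and Km/α: Km,app = 1.19 µM, Vmax,app = 6.26 μM/s.
v = Vmax,app·[S]/(Km,app + [S]) = 6.26 × 0.563/(1.19 + 0.563) = 2.01 μM/s.

2.01 μM/s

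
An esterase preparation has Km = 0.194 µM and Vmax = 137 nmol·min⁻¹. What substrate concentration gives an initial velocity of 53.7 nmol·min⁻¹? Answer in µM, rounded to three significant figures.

0.125 µM

The required fractional saturation is v/Vmax = 53.7/137 = 0.3920.
Then [S]/(Km+[S]) = 0.3920 ⇒ [S] = 0.194 × 0.3920/(1 − 0.3920) = 0.125 µM.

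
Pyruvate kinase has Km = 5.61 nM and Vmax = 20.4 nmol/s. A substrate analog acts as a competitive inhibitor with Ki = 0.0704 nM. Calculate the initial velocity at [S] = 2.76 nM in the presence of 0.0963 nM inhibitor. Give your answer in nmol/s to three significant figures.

3.51 nmol/s

α = 1 + [I]/Ki = 1 + 0.0963/0.0704 = 2.368.
For a competitive inhibitor, Vmax is unchanged and the apparent Km becomes α·Km: Km,app = 13.3 nM, Vmax,app = 20.4 nmol/s.
v = Vmax,app·[S]/(Km,app + [S]) = 20.4 × 2.76/(13.3 + 2.76) = 3.51 nmol/s.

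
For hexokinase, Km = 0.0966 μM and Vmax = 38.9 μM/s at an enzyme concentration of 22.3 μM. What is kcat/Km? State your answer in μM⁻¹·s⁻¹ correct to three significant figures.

kcat = Vmax/[E]total = 38.9/22.3 = 1.74 s⁻¹.
kcat/Km = 1.74/0.0966 = 18.1 μM⁻¹·s⁻¹.

18.1 μM⁻¹·s⁻¹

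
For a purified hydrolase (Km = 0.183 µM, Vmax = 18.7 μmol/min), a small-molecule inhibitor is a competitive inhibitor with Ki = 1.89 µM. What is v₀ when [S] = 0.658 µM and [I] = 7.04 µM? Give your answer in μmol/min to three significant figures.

8.08 μmol/min

α = 1 + [I]/Ki = 1 + 7.04/1.89 = 4.725.
For a competitive inhibitor, Vmax is unchanged and the apparent Km becomes α·Km: Km,app = 0.865 µM, Vmax,app = 18.7 μmol/min.
v = Vmax,app·[S]/(Km,app + [S]) = 18.7 × 0.658/(0.865 + 0.658) = 8.08 μmol/min.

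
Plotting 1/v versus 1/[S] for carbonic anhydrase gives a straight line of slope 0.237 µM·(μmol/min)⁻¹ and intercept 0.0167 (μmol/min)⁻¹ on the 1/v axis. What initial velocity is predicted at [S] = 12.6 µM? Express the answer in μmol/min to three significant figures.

The y-intercept is 1/Vmax, so Vmax = 1/0.0167 = 59.9 μmol/min.
The slope is Km/Vmax, so Km = 0.237 × 59.9 = 14.2 µM.
Then v = 59.9 × 12.6/(14.2 + 12.6) = 28.2 μmol/min.

28.2 μmol/min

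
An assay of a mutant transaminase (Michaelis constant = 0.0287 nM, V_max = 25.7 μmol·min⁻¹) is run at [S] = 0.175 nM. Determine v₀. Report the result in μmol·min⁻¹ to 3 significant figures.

22.1 μmol·min⁻¹

[S]/(Km+[S]) = 0.175/0.2037 = 0.8591, the fractional saturation.
v = 0.8591 × Vmax = 0.8591 × 25.7 = 22.1 μmol·min⁻¹.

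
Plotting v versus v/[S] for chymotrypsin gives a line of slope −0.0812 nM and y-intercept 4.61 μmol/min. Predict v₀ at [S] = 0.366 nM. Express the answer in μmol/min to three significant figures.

In the Eadie–Hofstee form v = Vmax − Km·(v/[S]), the slope is −Km and the intercept is Vmax, so Km = 0.0812 nM and Vmax = 4.61 μmol/min.
v = 4.61 × 0.366/(0.0812 + 0.366) = 3.77 μmol/min.

3.77 μmol/min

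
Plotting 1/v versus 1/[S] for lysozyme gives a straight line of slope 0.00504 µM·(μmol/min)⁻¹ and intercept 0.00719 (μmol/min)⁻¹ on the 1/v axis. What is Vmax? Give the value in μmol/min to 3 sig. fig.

The y-intercept of a Lineweaver–Burk plot equals 1/Vmax, so Vmax = 1/0.00719 = 139 μmol/min.

139 μmol/min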